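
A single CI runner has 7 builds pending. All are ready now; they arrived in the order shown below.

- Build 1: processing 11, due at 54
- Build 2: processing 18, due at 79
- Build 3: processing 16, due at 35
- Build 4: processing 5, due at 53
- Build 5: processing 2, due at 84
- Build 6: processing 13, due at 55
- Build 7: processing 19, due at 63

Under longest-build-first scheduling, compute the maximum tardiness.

29

LPT (decreasing processing time): Build 7 Build 2 Build 3 Build 6 Build 1 Build 4 Build 5.
Build 7: 0→19, due 63, tardiness 0
Build 2: 19→37, due 79, tardiness 0
Build 3: 37→53, due 35, tardiness 18
Build 6: 53→66, due 55, tardiness 11
Build 1: 66→77, due 54, tardiness 23
Build 4: 77→82, due 53, tardiness 29
Build 5: 82→84, due 84, tardiness 0
Maximum = 29.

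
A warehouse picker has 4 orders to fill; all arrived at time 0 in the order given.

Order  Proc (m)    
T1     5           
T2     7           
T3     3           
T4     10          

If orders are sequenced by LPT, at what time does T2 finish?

17

LPT (decreasing processing time): T4 T2 T1 T3.
T4: 0→10
T2: 10→17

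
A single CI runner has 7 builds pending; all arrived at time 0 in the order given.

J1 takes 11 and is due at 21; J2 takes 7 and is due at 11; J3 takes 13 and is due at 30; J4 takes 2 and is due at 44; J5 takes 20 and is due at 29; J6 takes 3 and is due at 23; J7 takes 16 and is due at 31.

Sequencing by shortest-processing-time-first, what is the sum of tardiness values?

SPT (increasing processing time): J4 J6 J2 J1 J3 J7 J5.
J4: 0→2, due 44, tardiness 0
J6: 2→5, due 23, tardiness 0
J2: 5→12, due 11, tardiness 1
J1: 12→23, due 21, tardiness 2
J3: 23→36, due 30, tardiness 6
J7: 36→52, due 31, tardiness 21
J5: 52→72, due 29, tardiness 43
Sum = 0+0+1+2+6+21+43 = 73.

73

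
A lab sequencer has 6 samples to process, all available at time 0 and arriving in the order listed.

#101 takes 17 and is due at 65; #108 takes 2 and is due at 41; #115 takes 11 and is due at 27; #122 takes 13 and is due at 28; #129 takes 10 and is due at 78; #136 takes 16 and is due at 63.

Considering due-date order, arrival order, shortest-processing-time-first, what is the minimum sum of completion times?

EDD (increasing due date): #115 #122 #108 #136 #101 #129.
#115: 0→11
#122: 11→24
#108: 24→26
#136: 26→42
#101: 42→59
#129: 59→69
Sum = 11+24+26+42+59+69 = 231.
FIFO (arrival order): #101 #108 #115 #122 #129 #136.
#101: 0→17
#108: 17→19
#115: 19→30
#122: 30→43
#129: 43→53
#136: 53→69
Sum = 17+19+30+43+53+69 = 231.
SPT (increasing processing time): #108 #129 #115 #122 #136 #101.
#108: 0→2
#129: 2→12
#115: 12→23
#122: 23→36
#136: 36→52
#101: 52→69
Sum = 2+12+23+36+52+69 = 194.
EDD 231, FIFO 231, SPT 194 → minimum 194.

194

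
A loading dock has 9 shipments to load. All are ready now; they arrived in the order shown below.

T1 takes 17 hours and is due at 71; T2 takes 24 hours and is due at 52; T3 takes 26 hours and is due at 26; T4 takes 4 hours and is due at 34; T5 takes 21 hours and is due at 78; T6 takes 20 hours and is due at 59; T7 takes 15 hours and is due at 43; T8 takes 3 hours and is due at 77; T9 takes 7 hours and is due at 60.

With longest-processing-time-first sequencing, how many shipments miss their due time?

LPT (decreasing processing time): T3 T2 T5 T6 T1 T7 T9 T4 T8.
T3: 0→26, due 26, tardiness 0
T2: 26→50, due 52, tardiness 0
T5: 50→71, due 78, tardiness 0
T6: 71→91, due 59, tardiness 32
T1: 91→108, due 71, tardiness 37
T7: 108→123, due 43, tardiness 80
T9: 123→130, due 60, tardiness 70
T4: 130→134, due 34, tardiness 100
T8: 134→137, due 77, tardiness 60
Late shipments: 6.

6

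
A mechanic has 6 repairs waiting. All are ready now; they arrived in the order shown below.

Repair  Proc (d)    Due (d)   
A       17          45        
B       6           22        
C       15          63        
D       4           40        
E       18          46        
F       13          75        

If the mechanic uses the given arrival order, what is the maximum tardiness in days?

FIFO (arrival order): A B C D E F.
A: 0→17, due 45, tardiness 0
B: 17→23, due 22, tardiness 1
C: 23→38, due 63, tardiness 0
D: 38→42, due 40, tardiness 2
E: 42→60, due 46, tardiness 14
F: 60→73, due 75, tardiness 0
Maximum = 14.

14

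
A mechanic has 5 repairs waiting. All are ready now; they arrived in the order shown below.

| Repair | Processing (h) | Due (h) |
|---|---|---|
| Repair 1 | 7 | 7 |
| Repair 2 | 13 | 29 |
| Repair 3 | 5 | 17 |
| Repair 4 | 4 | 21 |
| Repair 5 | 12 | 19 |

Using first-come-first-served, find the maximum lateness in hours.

FIFO (arrival order): Repair 1 Repair 2 Repair 3 Repair 4 Repair 5.
Repair 1: 0→7, due 7, lateness 0
Repair 2: 7→20, due 29, lateness -9
Repair 3: 20→25, due 17, lateness 8
Repair 4: 25→29, due 21, lateness 8
Repair 5: 29→41, due 19, lateness 22
Maximum = 22.

22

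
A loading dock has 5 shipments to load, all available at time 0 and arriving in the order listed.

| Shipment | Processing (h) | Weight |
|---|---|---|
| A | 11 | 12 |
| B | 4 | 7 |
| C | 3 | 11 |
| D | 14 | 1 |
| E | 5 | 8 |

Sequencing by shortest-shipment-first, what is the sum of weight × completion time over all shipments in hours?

SPT (increasing processing time): C B E A D.
C: finishes 3, weight 11, w·C = 33
B: finishes 7, weight 7, w·C = 49
E: finishes 12, weight 8, w·C = 96
A: finishes 23, weight 12, w·C = 276
D: finishes 37, weight 1, w·C = 37
Sum = 33+49+96+276+37 = 491.

491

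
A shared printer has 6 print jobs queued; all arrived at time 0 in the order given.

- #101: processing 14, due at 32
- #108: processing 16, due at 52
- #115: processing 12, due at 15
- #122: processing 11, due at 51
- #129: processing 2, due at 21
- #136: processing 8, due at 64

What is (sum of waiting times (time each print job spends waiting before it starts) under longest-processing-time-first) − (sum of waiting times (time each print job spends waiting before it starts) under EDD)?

54

LPT (decreasing processing time): #108 #101 #115 #122 #136 #129.
#108: waits 0, runs 0→16
#101: waits 16, runs 16→30
#115: waits 30, runs 30→42
#122: waits 42, runs 42→53
#136: waits 53, runs 53→61
#129: waits 61, runs 61→63
Sum = 0+16+30+42+53+61 = 202.
EDD (increasing due date): #115 #129 #101 #122 #108 #136.
#115: waits 0, runs 0→12
#129: waits 12, runs 12→14
#101: waits 14, runs 14→28
#122: waits 28, runs 28→39
#108: waits 39, runs 39→55
#136: waits 55, runs 55→63
Sum = 0+12+14+28+39+55 = 148.
Difference = 202 − 148 = 54.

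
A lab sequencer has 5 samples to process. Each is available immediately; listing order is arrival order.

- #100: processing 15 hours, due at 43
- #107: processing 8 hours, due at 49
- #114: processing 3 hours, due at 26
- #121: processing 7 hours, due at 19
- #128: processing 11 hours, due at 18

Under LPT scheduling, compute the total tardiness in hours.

48

LPT (decreasing processing time): #100 #128 #107 #121 #114.
#100: 0→15, due 43, tardiness 0
#128: 15→26, due 18, tardiness 8
#107: 26→34, due 49, tardiness 0
#121: 34→41, due 19, tardiness 22
#114: 41→44, due 26, tardiness 18
Sum = 0+8+0+22+18 = 48.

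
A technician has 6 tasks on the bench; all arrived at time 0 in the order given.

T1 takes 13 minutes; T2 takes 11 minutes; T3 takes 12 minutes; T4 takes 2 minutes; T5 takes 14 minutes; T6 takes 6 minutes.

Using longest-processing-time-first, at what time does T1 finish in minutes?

27

LPT (decreasing processing time): T5 T1 T3 T2 T6 T4.
T5: 0→14
T1: 14→27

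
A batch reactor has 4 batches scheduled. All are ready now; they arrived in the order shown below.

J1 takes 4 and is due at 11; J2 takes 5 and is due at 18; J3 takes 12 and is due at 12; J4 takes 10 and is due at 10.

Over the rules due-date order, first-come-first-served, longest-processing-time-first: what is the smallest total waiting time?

EDD (increasing due date): J4 J1 J3 J2.
J4: waits 0, runs 0→10
J1: waits 10, runs 10→14
J3: waits 14, runs 14→26
J2: waits 26, runs 26→31
Sum = 0+10+14+26 = 50.
FIFO (arrival order): J1 J2 J3 J4.
J1: waits 0, runs 0→4
J2: waits 4, runs 4→9
J3: waits 9, runs 9→21
J4: waits 21, runs 21→31
Sum = 0+4+9+21 = 34.
LPT (decreasing processing time): J3 J4 J2 J1.
J3: waits 0, runs 0→12
J4: waits 12, runs 12→22
J2: waits 22, runs 22→27
J1: waits 27, runs 27→31
Sum = 0+12+22+27 = 61.
EDD 50, FIFO 34, LPT 61 → minimum 34.

34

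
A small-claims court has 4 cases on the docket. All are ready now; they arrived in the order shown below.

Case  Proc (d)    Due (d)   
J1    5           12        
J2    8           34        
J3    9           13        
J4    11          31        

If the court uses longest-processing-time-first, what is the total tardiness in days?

LPT (decreasing processing time): J4 J3 J2 J1.
J4: 0→11, due 31, tardiness 0
J3: 11→20, due 13, tardiness 7
J2: 20→28, due 34, tardiness 0
J1: 28→33, due 12, tardiness 21
Sum = 0+7+0+21 = 28.

28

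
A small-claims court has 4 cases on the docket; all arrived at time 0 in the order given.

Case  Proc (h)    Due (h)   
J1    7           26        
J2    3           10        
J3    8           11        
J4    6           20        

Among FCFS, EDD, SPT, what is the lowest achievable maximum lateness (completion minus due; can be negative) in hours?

FIFO (arrival order): J1 J2 J3 J4.
J1: 0→7, due 26, lateness -19
J2: 7→10, due 10, lateness 0
J3: 10→18, due 11, lateness 7
J4: 18→24, due 20, lateness 4
Maximum = 7.
EDD (increasing due date): J2 J3 J4 J1.
J2: 0→3, due 10, lateness -7
J3: 3→11, due 11, lateness 0
J4: 11→17, due 20, lateness -3
J1: 17→24, due 26, lateness -2
Maximum = 0.
SPT (increasing processing time): J2 J4 J1 J3.
J2: 0→3, due 10, lateness -7
J4: 3→9, due 20, lateness -11
J1: 9→16, due 26, lateness -10
J3: 16→24, due 11, lateness 13
Maximum = 13.
FIFO 7, EDD 0, SPT 13 → minimum 0.

0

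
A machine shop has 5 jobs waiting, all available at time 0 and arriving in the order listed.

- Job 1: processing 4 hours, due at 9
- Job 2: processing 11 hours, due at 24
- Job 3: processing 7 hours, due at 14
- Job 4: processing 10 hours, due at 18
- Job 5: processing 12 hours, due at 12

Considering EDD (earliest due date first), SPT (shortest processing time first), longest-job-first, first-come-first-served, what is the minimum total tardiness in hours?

EDD (increasing due date): Job 1 Job 5 Job 3 Job 4 Job 2.
Job 1: 0→4, due 9, tardiness 0
Job 5: 4→16, due 12, tardiness 4
Job 3: 16→23, due 14, tardiness 9
Job 4: 23→33, due 18, tardiness 15
Job 2: 33→44, due 24, tardiness 20
Sum = 0+4+9+15+20 = 48.
SPT (increasing processing time): Job 1 Job 3 Job 4 Job 2 Job 5.
Job 1: 0→4, due 9, tardiness 0
Job 3: 4→11, due 14, tardiness 0
Job 4: 11→21, due 18, tardiness 3
Job 2: 21→32, due 24, tardiness 8
Job 5: 32→44, due 12, tardiness 32
Sum = 0+0+3+8+32 = 43.
LPT (decreasing processing time): Job 5 Job 2 Job 4 Job 3 Job 1.
Job 5: 0→12, due 12, tardiness 0
Job 2: 12→23, due 24, tardiness 0
Job 4: 23→33, due 18, tardiness 15
Job 3: 33→40, due 14, tardiness 26
Job 1: 40→44, due 9, tardiness 35
Sum = 0+0+15+26+35 = 76.
FIFO (arrival order): Job 1 Job 2 Job 3 Job 4 Job 5.
Job 1: 0→4, due 9, tardiness 0
Job 2: 4→15, due 24, tardiness 0
Job 3: 15→22, due 14, tardiness 8
Job 4: 22→32, due 18, tardiness 14
Job 5: 32→44, due 12, tardiness 32
Sum = 0+0+8+14+32 = 54.
EDD 48, SPT 43, LPT 76, FIFO 54 → minimum 43.

43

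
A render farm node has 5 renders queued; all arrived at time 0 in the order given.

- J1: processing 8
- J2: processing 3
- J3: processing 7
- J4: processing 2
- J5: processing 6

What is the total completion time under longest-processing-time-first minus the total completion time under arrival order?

11

LPT (decreasing processing time): J1 J3 J5 J2 J4.
J1: 0→8
J3: 8→15
J5: 15→21
J2: 21→24
J4: 24→26
Sum = 8+15+21+24+26 = 94.
FIFO (arrival order): J1 J2 J3 J4 J5.
J1: 0→8
J2: 8→11
J3: 11→18
J4: 18→20
J5: 20→26
Sum = 8+11+18+20+26 = 83.
Difference = 94 − 83 = 11.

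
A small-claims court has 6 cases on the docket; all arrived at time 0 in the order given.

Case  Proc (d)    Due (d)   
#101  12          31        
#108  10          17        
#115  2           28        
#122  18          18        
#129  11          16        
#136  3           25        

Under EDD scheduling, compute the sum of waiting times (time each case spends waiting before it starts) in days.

157

EDD (increasing due date): #129 #108 #122 #136 #115 #101.
#129: waits 0, runs 0→11
#108: waits 11, runs 11→21
#122: waits 21, runs 21→39
#136: waits 39, runs 39→42
#115: waits 42, runs 42→44
#101: waits 44, runs 44→56
Sum = 0+11+21+39+42+44 = 157.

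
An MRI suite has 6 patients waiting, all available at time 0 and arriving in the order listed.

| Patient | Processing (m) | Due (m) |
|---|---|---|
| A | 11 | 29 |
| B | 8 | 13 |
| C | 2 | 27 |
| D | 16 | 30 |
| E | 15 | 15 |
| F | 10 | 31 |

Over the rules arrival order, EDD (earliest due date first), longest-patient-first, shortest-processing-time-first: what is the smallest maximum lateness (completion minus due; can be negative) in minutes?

FIFO (arrival order): A B C D E F.
A: 0→11, due 29, lateness -18
B: 11→19, due 13, lateness 6
C: 19→21, due 27, lateness -6
D: 21→37, due 30, lateness 7
E: 37→52, due 15, lateness 37
F: 52→62, due 31, lateness 31
Maximum = 37.
EDD (increasing due date): B E C A D F.
B: 0→8, due 13, lateness -5
E: 8→23, due 15, lateness 8
C: 23→25, due 27, lateness -2
A: 25→36, due 29, lateness 7
D: 36→52, due 30, lateness 22
F: 52→62, due 31, lateness 31
Maximum = 31.
LPT (decreasing processing time): D E A F B C.
D: 0→16, due 30, lateness -14
E: 16→31, due 15, lateness 16
A: 31→42, due 29, lateness 13
F: 42→52, due 31, lateness 21
B: 52→60, due 13, lateness 47
C: 60→62, due 27, lateness 35
Maximum = 47.
SPT (increasing processing time): C B F A E D.
C: 0→2, due 27, lateness -25
B: 2→10, due 13, lateness -3
F: 10→20, due 31, lateness -11
A: 20→31, due 29, lateness 2
E: 31→46, due 15, lateness 31
D: 46→62, due 30, lateness 32
Maximum = 32.
FIFO 37, EDD 31, LPT 47, SPT 32 → minimum 31.

31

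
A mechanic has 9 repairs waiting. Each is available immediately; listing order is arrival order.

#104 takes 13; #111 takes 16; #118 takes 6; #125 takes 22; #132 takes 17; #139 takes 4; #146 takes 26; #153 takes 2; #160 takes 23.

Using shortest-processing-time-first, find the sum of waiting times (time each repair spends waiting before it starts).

SPT (increasing processing time): #153 #139 #118 #104 #111 #132 #125 #160 #146.
#153: waits 0, runs 0→2
#139: waits 2, runs 2→6
#118: waits 6, runs 6→12
#104: waits 12, runs 12→25
#111: waits 25, runs 25→41
#132: waits 41, runs 41→58
#125: waits 58, runs 58→80
#160: waits 80, runs 80→103
#146: waits 103, runs 103→129
Sum = 0+2+6+12+25+41+58+80+103 = 327.

327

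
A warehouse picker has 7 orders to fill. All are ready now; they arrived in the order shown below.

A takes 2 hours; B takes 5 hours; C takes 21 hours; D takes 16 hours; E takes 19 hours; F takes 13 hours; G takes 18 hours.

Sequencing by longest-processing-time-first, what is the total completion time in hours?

466

LPT (decreasing processing time): C E G D F B A.
C: 0→21
E: 21→40
G: 40→58
D: 58→74
F: 74→87
B: 87→92
A: 92→94
Sum = 21+40+58+74+87+92+94 = 466.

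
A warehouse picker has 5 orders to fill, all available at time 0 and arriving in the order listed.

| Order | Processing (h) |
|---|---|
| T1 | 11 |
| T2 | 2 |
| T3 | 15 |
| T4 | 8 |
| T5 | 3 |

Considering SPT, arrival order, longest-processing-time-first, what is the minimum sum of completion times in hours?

SPT (increasing processing time): T2 T5 T4 T1 T3.
T2: 0→2
T5: 2→5
T4: 5→13
T1: 13→24
T3: 24→39
Sum = 2+5+13+24+39 = 83.
FIFO (arrival order): T1 T2 T3 T4 T5.
T1: 0→11
T2: 11→13
T3: 13→28
T4: 28→36
T5: 36→39
Sum = 11+13+28+36+39 = 127.
LPT (decreasing processing time): T3 T1 T4 T5 T2.
T3: 0→15
T1: 15→26
T4: 26→34
T5: 34→37
T2: 37→39
Sum = 15+26+34+37+39 = 151.
SPT 83, FIFO 127, LPT 151 → minimum 83.

83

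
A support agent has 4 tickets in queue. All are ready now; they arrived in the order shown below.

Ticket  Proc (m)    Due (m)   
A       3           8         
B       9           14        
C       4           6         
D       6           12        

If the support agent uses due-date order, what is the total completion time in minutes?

46

EDD (increasing due date): C A D B.
C: 0→4
A: 4→7
D: 7→13
B: 13→22
Sum = 4+7+13+22 = 46.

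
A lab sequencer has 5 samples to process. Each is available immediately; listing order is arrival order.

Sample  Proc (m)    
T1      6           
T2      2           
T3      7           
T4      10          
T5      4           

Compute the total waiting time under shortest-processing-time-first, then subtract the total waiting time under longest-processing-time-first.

SPT (increasing processing time): T2 T5 T1 T3 T4.
T2: waits 0, runs 0→2
T5: waits 2, runs 2→6
T1: waits 6, runs 6→12
T3: waits 12, runs 12→19
T4: waits 19, runs 19→29
Sum = 0+2+6+12+19 = 39.
LPT (decreasing processing time): T4 T3 T1 T5 T2.
T4: waits 0, runs 0→10
T3: waits 10, runs 10→17
T1: waits 17, runs 17→23
T5: waits 23, runs 23→27
T2: waits 27, runs 27→29
Sum = 0+10+17+23+27 = 77.
Difference = 39 − 77 = -38.

-38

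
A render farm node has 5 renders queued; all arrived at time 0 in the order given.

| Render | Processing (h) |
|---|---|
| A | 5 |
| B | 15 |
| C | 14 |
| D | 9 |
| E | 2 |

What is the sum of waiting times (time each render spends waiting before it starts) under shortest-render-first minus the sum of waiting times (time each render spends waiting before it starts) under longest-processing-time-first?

-70

SPT (increasing processing time): E A D C B.
E: waits 0, runs 0→2
A: waits 2, runs 2→7
D: waits 7, runs 7→16
C: waits 16, runs 16→30
B: waits 30, runs 30→45
Sum = 0+2+7+16+30 = 55.
LPT (decreasing processing time): B C D A E.
B: waits 0, runs 0→15
C: waits 15, runs 15→29
D: waits 29, runs 29→38
A: waits 38, runs 38→43
E: waits 43, runs 43→45
Sum = 0+15+29+38+43 = 125.
Difference = 55 − 125 = -70.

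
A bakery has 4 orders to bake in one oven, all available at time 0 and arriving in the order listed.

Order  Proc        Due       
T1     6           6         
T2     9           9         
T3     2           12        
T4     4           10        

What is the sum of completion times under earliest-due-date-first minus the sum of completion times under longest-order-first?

EDD (increasing due date): T1 T2 T4 T3.
T1: 0→6
T2: 6→15
T4: 15→19
T3: 19→21
Sum = 6+15+19+21 = 61.
LPT (decreasing processing time): T2 T1 T4 T3.
T2: 0→9
T1: 9→15
T4: 15→19
T3: 19→21
Sum = 9+15+19+21 = 64.
Difference = 61 − 64 = -3.

-3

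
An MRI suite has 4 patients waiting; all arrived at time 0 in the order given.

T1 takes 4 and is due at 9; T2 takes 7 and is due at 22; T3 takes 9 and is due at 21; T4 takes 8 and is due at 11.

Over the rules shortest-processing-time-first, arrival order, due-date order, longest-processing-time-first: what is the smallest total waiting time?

34

SPT (increasing processing time): T1 T2 T4 T3.
T1: waits 0, runs 0→4
T2: waits 4, runs 4→11
T4: waits 11, runs 11→19
T3: waits 19, runs 19→28
Sum = 0+4+11+19 = 34.
FIFO (arrival order): T1 T2 T3 T4.
T1: waits 0, runs 0→4
T2: waits 4, runs 4→11
T3: waits 11, runs 11→20
T4: waits 20, runs 20→28
Sum = 0+4+11+20 = 35.
EDD (increasing due date): T1 T4 T3 T2.
T1: waits 0, runs 0→4
T4: waits 4, runs 4→12
T3: waits 12, runs 12→21
T2: waits 21, runs 21→28
Sum = 0+4+12+21 = 37.
LPT (decreasing processing time): T3 T4 T2 T1.
T3: waits 0, runs 0→9
T4: waits 9, runs 9→17
T2: waits 17, runs 17→24
T1: waits 24, runs 24→28
Sum = 0+9+17+24 = 50.
SPT 34, FIFO 35, EDD 37, LPT 50 → minimum 34.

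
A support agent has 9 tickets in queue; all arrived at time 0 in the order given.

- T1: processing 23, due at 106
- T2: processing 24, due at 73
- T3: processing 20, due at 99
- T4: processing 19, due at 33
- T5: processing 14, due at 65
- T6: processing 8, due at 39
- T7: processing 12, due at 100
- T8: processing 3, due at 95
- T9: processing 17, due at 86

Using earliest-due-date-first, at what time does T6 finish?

EDD (increasing due date): T4 T6 T5 T2 T9 T8 T3 T7 T1.
T4: 0→19
T6: 19→27

27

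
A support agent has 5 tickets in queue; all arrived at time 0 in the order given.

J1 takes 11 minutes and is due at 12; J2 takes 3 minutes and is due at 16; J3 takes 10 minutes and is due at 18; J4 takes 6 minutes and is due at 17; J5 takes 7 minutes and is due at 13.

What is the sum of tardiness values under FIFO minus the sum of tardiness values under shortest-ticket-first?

FIFO (arrival order): J1 J2 J3 J4 J5.
J1: 0→11, due 12, tardiness 0
J2: 11→14, due 16, tardiness 0
J3: 14→24, due 18, tardiness 6
J4: 24→30, due 17, tardiness 13
J5: 30→37, due 13, tardiness 24
Sum = 0+0+6+13+24 = 43.
SPT (increasing processing time): J2 J4 J5 J3 J1.
J2: 0→3, due 16, tardiness 0
J4: 3→9, due 17, tardiness 0
J5: 9→16, due 13, tardiness 3
J3: 16→26, due 18, tardiness 8
J1: 26→37, due 12, tardiness 25
Sum = 0+0+3+8+25 = 36.
Difference = 43 − 36 = 7.

7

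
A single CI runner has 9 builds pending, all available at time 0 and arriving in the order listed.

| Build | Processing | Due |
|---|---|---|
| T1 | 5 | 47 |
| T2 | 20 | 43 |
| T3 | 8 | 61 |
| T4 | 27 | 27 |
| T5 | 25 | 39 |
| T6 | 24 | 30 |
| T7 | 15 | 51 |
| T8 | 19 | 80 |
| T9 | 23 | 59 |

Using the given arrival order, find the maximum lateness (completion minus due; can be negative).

FIFO (arrival order): T1 T2 T3 T4 T5 T6 T7 T8 T9.
T1: 0→5, due 47, lateness -42
T2: 5→25, due 43, lateness -18
T3: 25→33, due 61, lateness -28
T4: 33→60, due 27, lateness 33
T5: 60→85, due 39, lateness 46
T6: 85→109, due 30, lateness 79
T7: 109→124, due 51, lateness 73
T8: 124→143, due 80, lateness 63
T9: 143→166, due 59, lateness 107
Maximum = 107.

107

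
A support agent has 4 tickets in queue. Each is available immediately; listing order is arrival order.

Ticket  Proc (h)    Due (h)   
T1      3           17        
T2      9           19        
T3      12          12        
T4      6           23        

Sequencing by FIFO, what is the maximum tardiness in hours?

12

FIFO (arrival order): T1 T2 T3 T4.
T1: 0→3, due 17, tardiness 0
T2: 3→12, due 19, tardiness 0
T3: 12→24, due 12, tardiness 12
T4: 24→30, due 23, tardiness 7
Maximum = 12.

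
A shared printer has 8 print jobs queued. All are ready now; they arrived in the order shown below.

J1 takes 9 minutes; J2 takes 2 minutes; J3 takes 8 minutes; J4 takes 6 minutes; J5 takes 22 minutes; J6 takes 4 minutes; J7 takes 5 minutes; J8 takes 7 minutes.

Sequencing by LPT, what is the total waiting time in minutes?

308

LPT (decreasing processing time): J5 J1 J3 J8 J4 J7 J6 J2.
J5: waits 0, runs 0→22
J1: waits 22, runs 22→31
J3: waits 31, runs 31→39
J8: waits 39, runs 39→46
J4: waits 46, runs 46→52
J7: waits 52, runs 52→57
J6: waits 57, runs 57→61
J2: waits 61, runs 61→63
Sum = 0+22+31+39+46+52+57+61 = 308.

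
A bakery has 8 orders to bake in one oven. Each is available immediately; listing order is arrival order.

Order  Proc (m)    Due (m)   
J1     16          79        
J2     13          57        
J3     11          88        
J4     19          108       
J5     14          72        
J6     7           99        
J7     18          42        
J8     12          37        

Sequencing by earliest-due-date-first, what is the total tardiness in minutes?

EDD (increasing due date): J8 J7 J2 J5 J1 J3 J6 J4.
J8: 0→12, due 37, tardiness 0
J7: 12→30, due 42, tardiness 0
J2: 30→43, due 57, tardiness 0
J5: 43→57, due 72, tardiness 0
J1: 57→73, due 79, tardiness 0
J3: 73→84, due 88, tardiness 0
J6: 84→91, due 99, tardiness 0
J4: 91→110, due 108, tardiness 2
Sum = 0+0+0+0+0+0+0+2 = 2.

2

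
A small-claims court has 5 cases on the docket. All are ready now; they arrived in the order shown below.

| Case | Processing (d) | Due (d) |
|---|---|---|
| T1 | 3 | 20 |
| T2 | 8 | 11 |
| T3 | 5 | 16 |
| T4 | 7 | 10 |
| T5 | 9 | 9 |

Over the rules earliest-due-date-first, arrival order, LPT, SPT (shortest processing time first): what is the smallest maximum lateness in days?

EDD (increasing due date): T5 T4 T2 T3 T1.
T5: 0→9, due 9, lateness 0
T4: 9→16, due 10, lateness 6
T2: 16→24, due 11, lateness 13
T3: 24→29, due 16, lateness 13
T1: 29→32, due 20, lateness 12
Maximum = 13.
FIFO (arrival order): T1 T2 T3 T4 T5.
T1: 0→3, due 20, lateness -17
T2: 3→11, due 11, lateness 0
T3: 11→16, due 16, lateness 0
T4: 16→23, due 10, lateness 13
T5: 23→32, due 9, lateness 23
Maximum = 23.
LPT (decreasing processing time): T5 T2 T4 T3 T1.
T5: 0→9, due 9, lateness 0
T2: 9→17, due 11, lateness 6
T4: 17→24, due 10, lateness 14
T3: 24→29, due 16, lateness 13
T1: 29→32, due 20, lateness 12
Maximum = 14.
SPT (increasing processing time): T1 T3 T4 T2 T5.
T1: 0→3, due 20, lateness -17
T3: 3→8, due 16, lateness -8
T4: 8→15, due 10, lateness 5
T2: 15→23, due 11, lateness 12
T5: 23→32, due 9, lateness 23
Maximum = 23.
EDD 13, FIFO 23, LPT 14, SPT 23 → minimum 13.

13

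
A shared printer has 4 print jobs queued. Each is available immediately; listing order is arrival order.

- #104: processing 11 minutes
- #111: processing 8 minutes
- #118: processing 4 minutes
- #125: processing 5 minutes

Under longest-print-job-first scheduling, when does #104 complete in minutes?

LPT (decreasing processing time): #104 #111 #125 #118.
#104: 0→11

11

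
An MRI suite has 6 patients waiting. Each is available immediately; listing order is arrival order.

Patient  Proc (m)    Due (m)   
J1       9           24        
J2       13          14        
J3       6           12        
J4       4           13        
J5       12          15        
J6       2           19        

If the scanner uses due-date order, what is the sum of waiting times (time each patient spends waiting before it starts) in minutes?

111

EDD (increasing due date): J3 J4 J2 J5 J6 J1.
J3: waits 0, runs 0→6
J4: waits 6, runs 6→10
J2: waits 10, runs 10→23
J5: waits 23, runs 23→35
J6: waits 35, runs 35→37
J1: waits 37, runs 37→46
Sum = 0+6+10+23+35+37 = 111.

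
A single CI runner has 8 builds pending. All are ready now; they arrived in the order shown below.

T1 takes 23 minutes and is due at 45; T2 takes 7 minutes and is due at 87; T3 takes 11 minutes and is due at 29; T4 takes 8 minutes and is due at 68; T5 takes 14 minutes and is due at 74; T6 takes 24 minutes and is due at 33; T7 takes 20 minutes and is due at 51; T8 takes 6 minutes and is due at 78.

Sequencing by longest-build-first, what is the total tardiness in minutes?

175

LPT (decreasing processing time): T6 T1 T7 T5 T3 T4 T2 T8.
T6: 0→24, due 33, tardiness 0
T1: 24→47, due 45, tardiness 2
T7: 47→67, due 51, tardiness 16
T5: 67→81, due 74, tardiness 7
T3: 81→92, due 29, tardiness 63
T4: 92→100, due 68, tardiness 32
T2: 100→107, due 87, tardiness 20
T8: 107→113, due 78, tardiness 35
Sum = 0+2+16+7+63+32+20+35 = 175.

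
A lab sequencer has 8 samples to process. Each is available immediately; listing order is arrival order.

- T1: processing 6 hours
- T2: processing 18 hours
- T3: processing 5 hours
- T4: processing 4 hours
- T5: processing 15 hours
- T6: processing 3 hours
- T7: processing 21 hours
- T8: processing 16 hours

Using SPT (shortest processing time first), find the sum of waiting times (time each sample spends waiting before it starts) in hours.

189

SPT (increasing processing time): T6 T4 T3 T1 T5 T8 T2 T7.
T6: waits 0, runs 0→3
T4: waits 3, runs 3→7
T3: waits 7, runs 7→12
T1: waits 12, runs 12→18
T5: waits 18, runs 18→33
T8: waits 33, runs 33→49
T2: waits 49, runs 49→67
T7: waits 67, runs 67→88
Sum = 0+3+7+12+18+33+49+67 = 189.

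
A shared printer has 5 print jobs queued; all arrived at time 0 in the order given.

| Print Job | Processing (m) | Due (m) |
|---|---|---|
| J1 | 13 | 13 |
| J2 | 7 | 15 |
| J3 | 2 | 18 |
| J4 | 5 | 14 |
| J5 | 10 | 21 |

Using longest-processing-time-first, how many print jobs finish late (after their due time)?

LPT (decreasing processing time): J1 J5 J2 J4 J3.
J1: 0→13, due 13, tardiness 0
J5: 13→23, due 21, tardiness 2
J2: 23→30, due 15, tardiness 15
J4: 30→35, due 14, tardiness 21
J3: 35→37, due 18, tardiness 19
Late print jobs: 4.

4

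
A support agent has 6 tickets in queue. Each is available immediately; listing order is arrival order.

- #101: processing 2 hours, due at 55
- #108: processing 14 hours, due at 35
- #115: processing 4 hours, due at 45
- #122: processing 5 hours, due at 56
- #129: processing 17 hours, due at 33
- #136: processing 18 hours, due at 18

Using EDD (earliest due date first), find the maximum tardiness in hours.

EDD (increasing due date): #136 #129 #108 #115 #101 #122.
#136: 0→18, due 18, tardiness 0
#129: 18→35, due 33, tardiness 2
#108: 35→49, due 35, tardiness 14
#115: 49→53, due 45, tardiness 8
#101: 53→55, due 55, tardiness 0
#122: 55→60, due 56, tardiness 4
Maximum = 14.

14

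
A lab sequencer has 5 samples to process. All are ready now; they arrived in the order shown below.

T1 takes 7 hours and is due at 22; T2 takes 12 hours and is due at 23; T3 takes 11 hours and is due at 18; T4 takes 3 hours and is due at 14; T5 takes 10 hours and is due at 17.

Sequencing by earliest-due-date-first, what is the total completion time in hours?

EDD (increasing due date): T4 T5 T3 T1 T2.
T4: 0→3
T5: 3→13
T3: 13→24
T1: 24→31
T2: 31→43
Sum = 3+13+24+31+43 = 114.

114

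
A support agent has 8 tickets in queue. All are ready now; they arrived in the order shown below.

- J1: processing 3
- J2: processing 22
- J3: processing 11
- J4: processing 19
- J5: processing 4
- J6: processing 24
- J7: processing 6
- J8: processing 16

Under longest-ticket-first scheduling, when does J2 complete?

46

LPT (decreasing processing time): J6 J2 J4 J8 J3 J7 J5 J1.
J6: 0→24
J2: 24→46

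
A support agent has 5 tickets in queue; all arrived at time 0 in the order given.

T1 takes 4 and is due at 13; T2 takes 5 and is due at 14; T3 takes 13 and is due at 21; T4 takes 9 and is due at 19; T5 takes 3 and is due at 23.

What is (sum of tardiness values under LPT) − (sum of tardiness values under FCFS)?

21

LPT (decreasing processing time): T3 T4 T2 T1 T5.
T3: 0→13, due 21, tardiness 0
T4: 13→22, due 19, tardiness 3
T2: 22→27, due 14, tardiness 13
T1: 27→31, due 13, tardiness 18
T5: 31→34, due 23, tardiness 11
Sum = 0+3+13+18+11 = 45.
FIFO (arrival order): T1 T2 T3 T4 T5.
T1: 0→4, due 13, tardiness 0
T2: 4→9, due 14, tardiness 0
T3: 9→22, due 21, tardiness 1
T4: 22→31, due 19, tardiness 12
T5: 31→34, due 23, tardiness 11
Sum = 0+0+1+12+11 = 24.
Difference = 45 − 24 = 21.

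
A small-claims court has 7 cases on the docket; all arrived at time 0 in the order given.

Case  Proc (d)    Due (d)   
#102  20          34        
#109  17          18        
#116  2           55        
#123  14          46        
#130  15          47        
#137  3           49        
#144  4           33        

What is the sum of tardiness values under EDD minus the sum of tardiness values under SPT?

5

EDD (increasing due date): #109 #144 #102 #123 #130 #137 #116.
#109: 0→17, due 18, tardiness 0
#144: 17→21, due 33, tardiness 0
#102: 21→41, due 34, tardiness 7
#123: 41→55, due 46, tardiness 9
#130: 55→70, due 47, tardiness 23
#137: 70→73, due 49, tardiness 24
#116: 73→75, due 55, tardiness 20
Sum = 0+0+7+9+23+24+20 = 83.
SPT (increasing processing time): #116 #137 #144 #123 #130 #109 #102.
#116: 0→2, due 55, tardiness 0
#137: 2→5, due 49, tardiness 0
#144: 5→9, due 33, tardiness 0
#123: 9→23, due 46, tardiness 0
#130: 23→38, due 47, tardiness 0
#109: 38→55, due 18, tardiness 37
#102: 55→75, due 34, tardiness 41
Sum = 0+0+0+0+0+37+41 = 78.
Difference = 83 − 78 = 5.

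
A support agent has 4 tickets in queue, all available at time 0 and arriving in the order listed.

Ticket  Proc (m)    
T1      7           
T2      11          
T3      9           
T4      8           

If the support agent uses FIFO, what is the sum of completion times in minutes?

87

FIFO (arrival order): T1 T2 T3 T4.
T1: 0→7
T2: 7→18
T3: 18→27
T4: 27→35
Sum = 7+18+27+35 = 87.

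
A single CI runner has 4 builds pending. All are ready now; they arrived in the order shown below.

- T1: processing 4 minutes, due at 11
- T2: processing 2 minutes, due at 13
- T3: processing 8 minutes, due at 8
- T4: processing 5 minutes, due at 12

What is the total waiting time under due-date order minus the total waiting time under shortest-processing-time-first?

EDD (increasing due date): T3 T1 T4 T2.
T3: waits 0, runs 0→8
T1: waits 8, runs 8→12
T4: waits 12, runs 12→17
T2: waits 17, runs 17→19
Sum = 0+8+12+17 = 37.
SPT (increasing processing time): T2 T1 T4 T3.
T2: waits 0, runs 0→2
T1: waits 2, runs 2→6
T4: waits 6, runs 6→11
T3: waits 11, runs 11→19
Sum = 0+2+6+11 = 19.
Difference = 37 − 19 = 18.

18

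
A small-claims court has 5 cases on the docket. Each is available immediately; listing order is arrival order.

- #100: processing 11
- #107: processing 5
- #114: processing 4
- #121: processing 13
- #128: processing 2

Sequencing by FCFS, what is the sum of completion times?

115

FIFO (arrival order): #100 #107 #114 #121 #128.
#100: 0→11
#107: 11→16
#114: 16→20
#121: 20→33
#128: 33→35
Sum = 11+16+20+33+35 = 115.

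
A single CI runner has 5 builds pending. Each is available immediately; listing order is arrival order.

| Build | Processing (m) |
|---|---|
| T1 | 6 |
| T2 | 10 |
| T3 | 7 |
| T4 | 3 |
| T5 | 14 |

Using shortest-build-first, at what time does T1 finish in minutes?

SPT (increasing processing time): T4 T1 T3 T2 T5.
T4: 0→3
T1: 3→9

9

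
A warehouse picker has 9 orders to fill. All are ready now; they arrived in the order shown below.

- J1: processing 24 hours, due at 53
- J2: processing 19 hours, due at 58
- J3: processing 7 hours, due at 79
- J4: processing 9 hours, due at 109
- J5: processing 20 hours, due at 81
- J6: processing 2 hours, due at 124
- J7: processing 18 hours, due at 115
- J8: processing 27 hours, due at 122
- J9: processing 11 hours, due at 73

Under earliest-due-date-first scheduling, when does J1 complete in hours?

24

EDD (increasing due date): J1 J2 J9 J3 J5 J4 J7 J8 J6.
J1: 0→24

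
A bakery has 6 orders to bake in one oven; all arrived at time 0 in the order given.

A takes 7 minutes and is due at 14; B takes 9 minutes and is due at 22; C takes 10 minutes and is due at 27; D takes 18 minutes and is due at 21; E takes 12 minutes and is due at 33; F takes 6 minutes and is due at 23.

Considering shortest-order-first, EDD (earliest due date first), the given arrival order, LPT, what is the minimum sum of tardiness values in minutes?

SPT (increasing processing time): F A B C E D.
F: 0→6, due 23, tardiness 0
A: 6→13, due 14, tardiness 0
B: 13→22, due 22, tardiness 0
C: 22→32, due 27, tardiness 5
E: 32→44, due 33, tardiness 11
D: 44→62, due 21, tardiness 41
Sum = 0+0+0+5+11+41 = 57.
EDD (increasing due date): A D B F C E.
A: 0→7, due 14, tardiness 0
D: 7→25, due 21, tardiness 4
B: 25→34, due 22, tardiness 12
F: 34→40, due 23, tardiness 17
C: 40→50, due 27, tardiness 23
E: 50→62, due 33, tardiness 29
Sum = 0+4+12+17+23+29 = 85.
FIFO (arrival order): A B C D E F.
A: 0→7, due 14, tardiness 0
B: 7→16, due 22, tardiness 0
C: 16→26, due 27, tardiness 0
D: 26→44, due 21, tardiness 23
E: 44→56, due 33, tardiness 23
F: 56→62, due 23, tardiness 39
Sum = 0+0+0+23+23+39 = 85.
LPT (decreasing processing time): D E C B A F.
D: 0→18, due 21, tardiness 0
E: 18→30, due 33, tardiness 0
C: 30→40, due 27, tardiness 13
B: 40→49, due 22, tardiness 27
A: 49→56, due 14, tardiness 42
F: 56→62, due 23, tardiness 39
Sum = 0+0+13+27+42+39 = 121.
SPT 57, EDD 85, FIFO 85, LPT 121 → minimum 57.

57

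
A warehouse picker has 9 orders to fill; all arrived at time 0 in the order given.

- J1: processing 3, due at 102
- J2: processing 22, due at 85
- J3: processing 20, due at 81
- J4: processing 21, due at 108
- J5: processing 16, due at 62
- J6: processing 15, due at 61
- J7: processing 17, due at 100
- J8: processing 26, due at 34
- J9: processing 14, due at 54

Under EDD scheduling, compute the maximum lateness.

EDD (increasing due date): J8 J9 J6 J5 J3 J2 J7 J1 J4.
J8: 0→26, due 34, lateness -8
J9: 26→40, due 54, lateness -14
J6: 40→55, due 61, lateness -6
J5: 55→71, due 62, lateness 9
J3: 71→91, due 81, lateness 10
J2: 91→113, due 85, lateness 28
J7: 113→130, due 100, lateness 30
J1: 130→133, due 102, lateness 31
J4: 133→154, due 108, lateness 46
Maximum = 46.

46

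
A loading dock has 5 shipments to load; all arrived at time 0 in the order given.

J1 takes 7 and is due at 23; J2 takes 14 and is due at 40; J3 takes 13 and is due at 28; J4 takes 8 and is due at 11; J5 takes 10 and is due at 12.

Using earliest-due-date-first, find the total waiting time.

89

EDD (increasing due date): J4 J5 J1 J3 J2.
J4: waits 0, runs 0→8
J5: waits 8, runs 8→18
J1: waits 18, runs 18→25
J3: waits 25, runs 25→38
J2: waits 38, runs 38→52
Sum = 0+8+18+25+38 = 89.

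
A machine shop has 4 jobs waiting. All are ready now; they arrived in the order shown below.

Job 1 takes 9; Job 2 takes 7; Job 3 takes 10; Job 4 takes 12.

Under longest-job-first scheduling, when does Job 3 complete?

LPT (decreasing processing time): Job 4 Job 3 Job 1 Job 2.
Job 4: 0→12
Job 3: 12→22

22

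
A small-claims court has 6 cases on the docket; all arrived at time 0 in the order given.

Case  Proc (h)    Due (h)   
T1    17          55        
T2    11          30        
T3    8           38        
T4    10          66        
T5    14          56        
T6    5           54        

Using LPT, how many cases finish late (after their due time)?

LPT (decreasing processing time): T1 T5 T2 T4 T3 T6.
T1: 0→17, due 55, tardiness 0
T5: 17→31, due 56, tardiness 0
T2: 31→42, due 30, tardiness 12
T4: 42→52, due 66, tardiness 0
T3: 52→60, due 38, tardiness 22
T6: 60→65, due 54, tardiness 11
Late cases: 3.

3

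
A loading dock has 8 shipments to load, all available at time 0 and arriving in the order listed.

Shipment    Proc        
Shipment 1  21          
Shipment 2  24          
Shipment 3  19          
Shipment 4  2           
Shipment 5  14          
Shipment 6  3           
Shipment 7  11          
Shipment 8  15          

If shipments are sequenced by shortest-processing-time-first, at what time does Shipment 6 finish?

SPT (increasing processing time): Shipment 4 Shipment 6 Shipment 7 Shipment 5 Shipment 8 Shipment 3 Shipment 1 Shipment 2.
Shipment 4: 0→2
Shipment 6: 2→5

5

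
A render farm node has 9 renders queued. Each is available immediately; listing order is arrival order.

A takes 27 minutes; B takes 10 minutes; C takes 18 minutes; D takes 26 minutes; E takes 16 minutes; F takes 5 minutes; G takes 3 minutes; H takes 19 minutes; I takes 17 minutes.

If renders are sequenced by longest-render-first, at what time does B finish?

133

LPT (decreasing processing time): A D H C I E B F G.
A: 0→27
D: 27→53
H: 53→72
C: 72→90
I: 90→107
E: 107→123
B: 123→133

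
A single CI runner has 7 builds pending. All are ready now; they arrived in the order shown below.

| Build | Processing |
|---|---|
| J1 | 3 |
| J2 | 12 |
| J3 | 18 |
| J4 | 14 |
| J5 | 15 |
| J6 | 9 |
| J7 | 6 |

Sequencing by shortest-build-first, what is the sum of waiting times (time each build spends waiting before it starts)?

163

SPT (increasing processing time): J1 J7 J6 J2 J4 J5 J3.
J1: waits 0, runs 0→3
J7: waits 3, runs 3→9
J6: waits 9, runs 9→18
J2: waits 18, runs 18→30
J4: waits 30, runs 30→44
J5: waits 44, runs 44→59
J3: waits 59, runs 59→77
Sum = 0+3+9+18+30+44+59 = 163.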